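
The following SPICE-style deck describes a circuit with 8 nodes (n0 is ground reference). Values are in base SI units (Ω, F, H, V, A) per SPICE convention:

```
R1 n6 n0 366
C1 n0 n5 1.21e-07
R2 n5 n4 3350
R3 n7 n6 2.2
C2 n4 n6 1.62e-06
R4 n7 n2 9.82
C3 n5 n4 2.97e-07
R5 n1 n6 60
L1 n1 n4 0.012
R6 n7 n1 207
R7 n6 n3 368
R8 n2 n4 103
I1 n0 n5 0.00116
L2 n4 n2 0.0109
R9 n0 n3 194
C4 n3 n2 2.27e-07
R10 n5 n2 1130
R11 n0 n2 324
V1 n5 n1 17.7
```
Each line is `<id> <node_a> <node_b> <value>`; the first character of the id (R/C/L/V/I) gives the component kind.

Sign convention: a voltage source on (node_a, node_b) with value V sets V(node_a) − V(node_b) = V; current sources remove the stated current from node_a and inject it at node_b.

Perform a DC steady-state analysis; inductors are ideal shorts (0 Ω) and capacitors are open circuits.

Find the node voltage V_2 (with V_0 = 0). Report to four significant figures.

MNA unknowns: 7 node voltages V₁..V_7 plus 3 source currents (L1, L2, V1)
R1: Y=0.002732 on G[6,0]
C1: Y=0.000 on G[0,5]
R2: Y=0.0002985 on G[5,4]
R3: Y=0.4545 on G[7,6]
C2: Y=0.000 on G[4,6]
R4: Y=0.1018 on G[7,2]
C3: Y=0.000 on G[5,4]
R5: Y=0.01667 on G[1,6]
L1: row V1−V4=0, i_L1 at 1,4
R6: Y=0.004831 on G[7,1]
R7: Y=0.002717 on G[6,3]
R8: Y=0.009709 on G[2,4]
I1: z[0]−=0.00116, z[5]+=0.00116
L2: row V4−V2=0, i_L2 at 4,2
R9: Y=0.005155 on G[0,3]
C4: Y=0.000 on G[3,2]
R10: Y=0.0008850 on G[5,2]
R11: Y=0.003086 on G[0,2]
V1: row V5−V1=17.7, i_V1 at 5,1
solve → V1=0.1566, V2=0.1566, V3=0.05178, V4=0.1566, V5=17.86, V6=0.1500, V7=0.1513
aux → i_L1=-0.01992, i_L2=-0.01464, i_V1=-0.01979

0.1566 V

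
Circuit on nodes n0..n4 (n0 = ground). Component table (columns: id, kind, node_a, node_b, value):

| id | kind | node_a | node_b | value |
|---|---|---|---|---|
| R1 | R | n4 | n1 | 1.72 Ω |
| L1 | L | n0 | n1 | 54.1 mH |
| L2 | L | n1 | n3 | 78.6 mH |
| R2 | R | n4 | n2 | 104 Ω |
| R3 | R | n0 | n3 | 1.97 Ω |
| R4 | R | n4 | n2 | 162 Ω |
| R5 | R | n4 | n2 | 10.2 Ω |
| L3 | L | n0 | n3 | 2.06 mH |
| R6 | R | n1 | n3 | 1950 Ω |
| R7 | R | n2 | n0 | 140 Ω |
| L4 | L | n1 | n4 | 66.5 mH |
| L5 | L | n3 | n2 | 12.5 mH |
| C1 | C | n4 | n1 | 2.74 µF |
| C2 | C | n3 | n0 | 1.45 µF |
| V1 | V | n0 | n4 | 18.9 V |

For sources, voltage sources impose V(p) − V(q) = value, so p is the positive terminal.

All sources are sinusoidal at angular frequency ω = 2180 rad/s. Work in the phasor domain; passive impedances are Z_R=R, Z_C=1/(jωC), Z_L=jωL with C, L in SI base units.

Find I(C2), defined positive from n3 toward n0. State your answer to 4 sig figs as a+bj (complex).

Apply KCL at each of the 4 non-ground nodes and solve the resulting linear system.
Node n1: branches {R1, L1, L2, R6, L4, C1} → V_1 = -18.86-0.4547j
Node n2: branches {R2, R4, R5, R7, L5} → V_2 = -16.09-4.626j
Node n3: branches {L2, R3, L3, R6, L5, C2} → V_3 = -0.8447+0.9429j
Node n4: branches {R1, R2, R4, R5, L4, C1, V1} → V_4 = -18.90+0.000j
Source currents: i(V1)=-0.3406+0.7910j

-0.002981-0.002670j A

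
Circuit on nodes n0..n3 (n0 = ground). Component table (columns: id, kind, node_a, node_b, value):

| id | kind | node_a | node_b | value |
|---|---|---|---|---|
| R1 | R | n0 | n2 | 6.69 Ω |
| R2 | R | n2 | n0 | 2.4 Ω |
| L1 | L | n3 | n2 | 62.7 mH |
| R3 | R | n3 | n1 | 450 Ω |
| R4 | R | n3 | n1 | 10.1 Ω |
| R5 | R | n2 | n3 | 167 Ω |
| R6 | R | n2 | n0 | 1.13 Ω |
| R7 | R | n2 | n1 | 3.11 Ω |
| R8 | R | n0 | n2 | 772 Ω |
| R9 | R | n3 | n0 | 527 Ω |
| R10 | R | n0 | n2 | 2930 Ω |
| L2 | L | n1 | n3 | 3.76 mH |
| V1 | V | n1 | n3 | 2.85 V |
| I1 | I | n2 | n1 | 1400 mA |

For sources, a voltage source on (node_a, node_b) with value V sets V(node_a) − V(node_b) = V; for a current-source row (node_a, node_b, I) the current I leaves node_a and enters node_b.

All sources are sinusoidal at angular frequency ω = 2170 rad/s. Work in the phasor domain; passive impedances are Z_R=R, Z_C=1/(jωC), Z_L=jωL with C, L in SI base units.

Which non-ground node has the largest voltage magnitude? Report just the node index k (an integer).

Apply KCL at each of the 3 non-ground nodes and solve the resulting linear system.
Node n1: branches {R3, R4, R7, L2, V1, I1} → V_1 = 4.315+0.03269j
Node n2: branches {R1, R2, L1, R5, R6, R7, R8, R10, I1} → V_2 = -0.001914-4.270e-05j
Node n3: branches {L1, R3, R4, R5, R9, L2, V1} → V_3 = 1.465+0.03269j
Source currents: i(V1)=-0.2767+0.3388j

1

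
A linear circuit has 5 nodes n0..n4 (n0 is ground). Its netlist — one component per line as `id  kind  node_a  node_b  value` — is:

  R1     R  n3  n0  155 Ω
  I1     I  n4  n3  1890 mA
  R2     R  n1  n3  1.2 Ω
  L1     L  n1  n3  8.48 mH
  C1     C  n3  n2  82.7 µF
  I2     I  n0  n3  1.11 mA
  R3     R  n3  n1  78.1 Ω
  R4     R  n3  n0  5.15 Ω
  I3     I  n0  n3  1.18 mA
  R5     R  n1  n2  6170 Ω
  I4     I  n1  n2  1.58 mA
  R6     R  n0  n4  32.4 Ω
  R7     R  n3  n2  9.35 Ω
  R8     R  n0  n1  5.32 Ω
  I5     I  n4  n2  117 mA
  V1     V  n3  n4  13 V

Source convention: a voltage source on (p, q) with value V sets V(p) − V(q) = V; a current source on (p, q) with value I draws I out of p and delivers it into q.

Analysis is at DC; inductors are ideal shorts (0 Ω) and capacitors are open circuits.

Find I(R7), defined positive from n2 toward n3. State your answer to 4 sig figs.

0.1184 A

Apply KCL at each of the 4 non-ground nodes and solve the resulting linear system.
Node n1: branches {R2, L1, R3, R5, I4, R8} → V_1 = 0.9620
Node n2: branches {C1, R5, I4, R7, I5} → V_2 = 2.069
Node n3: branches {R1, I1, R2, L1, C1, I2, R3, R4, I3, R7, V1} → V_3 = 0.9620
Node n4: branches {I1, R6, I5, V1} → V_4 = -12.04
Source currents: i(L1)=-0.1822, i(V1)=1.635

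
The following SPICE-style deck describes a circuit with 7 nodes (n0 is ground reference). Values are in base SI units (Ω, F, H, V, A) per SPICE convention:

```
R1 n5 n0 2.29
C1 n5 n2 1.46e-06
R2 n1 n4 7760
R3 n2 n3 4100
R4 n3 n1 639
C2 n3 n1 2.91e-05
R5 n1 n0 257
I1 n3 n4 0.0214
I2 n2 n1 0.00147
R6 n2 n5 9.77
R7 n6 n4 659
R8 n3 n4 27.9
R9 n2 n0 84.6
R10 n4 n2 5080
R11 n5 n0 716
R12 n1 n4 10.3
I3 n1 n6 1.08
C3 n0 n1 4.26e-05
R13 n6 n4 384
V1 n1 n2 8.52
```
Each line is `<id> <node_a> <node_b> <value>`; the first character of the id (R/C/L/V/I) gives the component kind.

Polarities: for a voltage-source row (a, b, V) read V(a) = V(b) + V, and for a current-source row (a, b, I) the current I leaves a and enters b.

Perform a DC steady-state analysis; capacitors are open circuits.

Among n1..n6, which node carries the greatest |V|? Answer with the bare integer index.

6

MNA unknowns: 6 node voltages V₁..V_6 plus 1 source current (V1)
R1: Y=0.4367 on G[5,0]
C1: Y=0.000 on G[5,2]
R2: Y=0.0001289 on G[1,4]
R3: Y=0.0002439 on G[2,3]
R4: Y=0.001565 on G[3,1]
C2: Y=0.000 on G[3,1]
R5: Y=0.003891 on G[1,0]
I1: z[3]−=0.0214, z[4]+=0.0214
I2: z[2]−=0.00147, z[1]+=0.00147
R6: Y=0.1024 on G[2,5]
R7: Y=0.001517 on G[6,4]
R8: Y=0.03584 on G[3,4]
R9: Y=0.01182 on G[2,0]
R10: Y=0.0001969 on G[4,2]
R11: Y=0.001397 on G[5,0]
R12: Y=0.09709 on G[1,4]
I3: z[1]−=1.08, z[6]+=1.08
C3: Y=0.000 on G[0,1]
R13: Y=0.002604 on G[6,4]
V1: row V1−V2=8.52, i_V1 at 1,2
solve → V1=8.184, V2=-0.3360, V3=17.91, V4=19.05, V5=-0.06363, V6=281.1
aux → i_V1=-0.03864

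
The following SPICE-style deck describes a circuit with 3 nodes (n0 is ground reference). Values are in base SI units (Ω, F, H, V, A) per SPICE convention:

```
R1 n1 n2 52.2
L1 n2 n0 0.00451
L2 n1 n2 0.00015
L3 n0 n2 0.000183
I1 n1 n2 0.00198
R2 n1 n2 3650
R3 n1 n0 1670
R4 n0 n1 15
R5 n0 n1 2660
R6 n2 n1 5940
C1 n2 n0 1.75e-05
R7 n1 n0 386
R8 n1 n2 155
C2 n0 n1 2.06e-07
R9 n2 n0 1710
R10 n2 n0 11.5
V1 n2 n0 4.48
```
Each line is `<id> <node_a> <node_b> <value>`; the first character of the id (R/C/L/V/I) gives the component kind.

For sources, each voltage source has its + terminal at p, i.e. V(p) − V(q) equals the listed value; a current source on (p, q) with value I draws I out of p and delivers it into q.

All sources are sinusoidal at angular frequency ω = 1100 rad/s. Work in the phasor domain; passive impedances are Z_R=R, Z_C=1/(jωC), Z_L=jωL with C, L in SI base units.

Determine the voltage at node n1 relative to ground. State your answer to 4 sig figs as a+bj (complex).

Apply KCL at each of the 2 non-ground nodes and solve the resulting linear system.
Node n1: branches {R1, L2, I1, R2, R3, R4, R5, R6, R7, R8, C2} → V_1 = 4.479-0.05223j
Node n2: branches {R1, L1, L2, L3, I1, R2, R6, C1, R8, R9, R10, V1} → V_2 = 4.480+0.000j
Source currents: i(V1)=-0.7068+23.07j

4.479-0.05223j V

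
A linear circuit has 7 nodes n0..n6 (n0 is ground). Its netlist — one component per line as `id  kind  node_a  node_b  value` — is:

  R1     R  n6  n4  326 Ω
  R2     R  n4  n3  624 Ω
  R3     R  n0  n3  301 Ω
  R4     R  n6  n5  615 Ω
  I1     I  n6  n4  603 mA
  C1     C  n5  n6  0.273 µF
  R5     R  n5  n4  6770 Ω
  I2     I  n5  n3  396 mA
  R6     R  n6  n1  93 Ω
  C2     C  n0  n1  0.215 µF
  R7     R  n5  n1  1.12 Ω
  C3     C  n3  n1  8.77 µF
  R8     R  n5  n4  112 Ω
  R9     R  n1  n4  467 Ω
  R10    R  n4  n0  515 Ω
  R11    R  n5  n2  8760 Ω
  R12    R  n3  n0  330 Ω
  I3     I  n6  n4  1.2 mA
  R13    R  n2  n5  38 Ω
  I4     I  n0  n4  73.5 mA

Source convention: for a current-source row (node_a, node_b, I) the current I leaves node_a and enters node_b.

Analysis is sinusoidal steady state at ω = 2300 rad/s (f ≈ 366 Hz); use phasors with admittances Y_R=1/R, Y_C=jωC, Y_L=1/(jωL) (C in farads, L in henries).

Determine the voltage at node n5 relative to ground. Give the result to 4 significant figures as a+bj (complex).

0.04427+16.95j V

Element admittances at ω=2300 rad/s:
  Y(R1) = 0.003067+0.000j S between n6,n4
  Y(R2) = 0.001603+0.000j S between n4,n3
  Y(R3) = 0.003322+0.000j S between n0,n3
  Y(R4) = 0.001626+0.000j S between n6,n5
  I1: injects 0.603 A into n4 (from n6)
  Y(C1) = 0.000+0.0006279j S between n5,n6
  Y(R5) = 0.0001477+0.000j S between n5,n4
  I2: injects 0.396 A into n3 (from n5)
  Y(R6) = 0.01075+0.000j S between n6,n1
  Y(C2) = 0.000+0.0004945j S between n0,n1
  Y(R7) = 0.8929+0.000j S between n5,n1
  Y(C3) = 0.000+0.02017j S between n3,n1
  Y(R8) = 0.008929+0.000j S between n5,n4
  Y(R9) = 0.002141+0.000j S between n1,n4
  Y(R10) = 0.001942+0.000j S between n4,n0
  Y(R11) = 0.0001142+0.000j S between n5,n2
  Y(R12) = 0.003030+0.000j S between n3,n0
  I3: injects 0.0012 A into n4 (from n6)
  Y(R13) = 0.02632+0.000j S between n2,n5
  I4: injects 0.0735 A into n4 (from n0)
Assemble and solve the 6×6 MNA system:
  V(n1)=0.2150+17.00j  V(n2)=0.04427+16.95j  V(n3)=2.887-4.090j  V(n4)=32.74+13.33j  V(n5)=0.04427+16.95j  V(n6)=-32.43+17.59j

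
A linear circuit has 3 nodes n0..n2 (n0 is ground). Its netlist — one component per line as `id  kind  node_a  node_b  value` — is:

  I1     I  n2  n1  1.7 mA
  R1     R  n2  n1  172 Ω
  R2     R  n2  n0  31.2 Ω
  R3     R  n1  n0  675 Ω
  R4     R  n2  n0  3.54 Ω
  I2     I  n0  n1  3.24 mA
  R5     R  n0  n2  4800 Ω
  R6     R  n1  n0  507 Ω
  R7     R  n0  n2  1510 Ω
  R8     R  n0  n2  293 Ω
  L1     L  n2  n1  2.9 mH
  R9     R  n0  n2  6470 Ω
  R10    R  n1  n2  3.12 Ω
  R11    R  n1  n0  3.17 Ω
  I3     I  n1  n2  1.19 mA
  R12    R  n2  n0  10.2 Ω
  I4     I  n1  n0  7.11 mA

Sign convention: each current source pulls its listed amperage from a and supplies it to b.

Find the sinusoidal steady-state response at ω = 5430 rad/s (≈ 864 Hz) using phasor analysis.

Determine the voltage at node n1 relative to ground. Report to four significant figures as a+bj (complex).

-0.007110-0.0002319j V

Element admittances at ω=5430 rad/s:
  I1: injects 0.0017 A into n1 (from n2)
  Y(R1) = 0.005814+0.000j S between n2,n1
  Y(R2) = 0.03205+0.000j S between n2,n0
  Y(R3) = 0.001481+0.000j S between n1,n0
  Y(R4) = 0.2825+0.000j S between n2,n0
  I2: injects 0.00324 A into n1 (from n0)
  Y(R5) = 0.0002083+0.000j S between n0,n2
  Y(R6) = 0.001972+0.000j S between n1,n0
  Y(R7) = 0.0006623+0.000j S between n0,n2
  Y(R8) = 0.003413+0.000j S between n0,n2
  Y(L1) = 0.000-0.06350j S between n2,n1
  Y(R9) = 0.0001546+0.000j S between n0,n2
  Y(R10) = 0.3205+0.000j S between n1,n2
  Y(R11) = 0.3155+0.000j S between n1,n0
  I3: injects 0.00119 A into n2 (from n1)
  Y(R12) = 0.09804+0.000j S between n2,n0
  I4: injects 0.00711 A into n0 (from n1)
Assemble and solve the 2×2 MNA system:
  V(n1)=-0.007110-0.0002319j  V(n2)=-0.003843+0.0001774j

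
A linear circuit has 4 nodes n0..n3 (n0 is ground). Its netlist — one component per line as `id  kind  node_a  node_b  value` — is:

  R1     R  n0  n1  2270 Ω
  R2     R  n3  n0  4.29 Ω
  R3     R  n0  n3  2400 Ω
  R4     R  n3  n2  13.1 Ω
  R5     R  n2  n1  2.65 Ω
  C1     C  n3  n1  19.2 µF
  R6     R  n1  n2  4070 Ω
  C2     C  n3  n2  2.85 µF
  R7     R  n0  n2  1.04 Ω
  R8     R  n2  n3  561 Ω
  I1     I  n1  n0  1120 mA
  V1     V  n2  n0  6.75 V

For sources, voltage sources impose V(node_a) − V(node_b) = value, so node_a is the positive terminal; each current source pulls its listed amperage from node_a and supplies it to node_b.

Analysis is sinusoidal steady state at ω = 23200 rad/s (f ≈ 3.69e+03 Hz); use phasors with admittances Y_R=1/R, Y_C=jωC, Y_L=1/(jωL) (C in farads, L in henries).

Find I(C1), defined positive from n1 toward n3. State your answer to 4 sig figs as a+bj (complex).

Element admittances at ω=23200 rad/s:
  Y(R1) = 0.0004405+0.000j S between n0,n1
  Y(R2) = 0.2331+0.000j S between n3,n0
  Y(R3) = 0.0004167+0.000j S between n0,n3
  Y(R4) = 0.07634+0.000j S between n3,n2
  Y(R5) = 0.3774+0.000j S between n2,n1
  Y(C1) = 0.000+0.4454j S between n3,n1
  Y(R6) = 0.0002457+0.000j S between n1,n2
  Y(C2) = 0.000+0.06612j S between n3,n2
  Y(R7) = 0.9615+0.000j S between n0,n2
  Y(R8) = 0.001783+0.000j S between n2,n3
  I1: injects 1.12 A into n0 (from n1)
  V1: constraint V(n2)−V(n0) = 6.75
Assemble and solve the 4×4 MNA system:
  V(n1)=2.899+0.02928j  V(n2)=6.750+0.000j  V(n3)=2.924+0.7762j
  i(V1)=-8.295-0.1813j

0.3327-0.01107j A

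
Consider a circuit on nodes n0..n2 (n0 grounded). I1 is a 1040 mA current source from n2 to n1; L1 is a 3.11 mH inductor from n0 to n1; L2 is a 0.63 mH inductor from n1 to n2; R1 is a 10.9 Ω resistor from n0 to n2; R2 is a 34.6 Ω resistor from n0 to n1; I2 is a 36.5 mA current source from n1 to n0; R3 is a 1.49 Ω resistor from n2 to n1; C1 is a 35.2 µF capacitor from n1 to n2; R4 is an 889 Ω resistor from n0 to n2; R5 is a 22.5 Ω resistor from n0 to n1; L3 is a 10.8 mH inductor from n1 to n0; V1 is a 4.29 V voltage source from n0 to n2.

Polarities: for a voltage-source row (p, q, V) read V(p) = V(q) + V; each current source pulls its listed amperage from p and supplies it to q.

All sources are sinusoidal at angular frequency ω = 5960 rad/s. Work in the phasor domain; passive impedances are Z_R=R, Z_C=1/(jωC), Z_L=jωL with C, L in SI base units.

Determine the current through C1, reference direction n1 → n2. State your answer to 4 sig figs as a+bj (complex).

0.02054+0.3749j A

MNA unknowns: 2 node voltages V₁..V_2 plus 1 source current (V1)
I1: z[2]−=1.04, z[1]+=1.04
L1: Y=0.000-0.05395j on G[0,1]
L2: Y=0.000-0.2663j on G[1,2]
R1: Y=0.09174+0.000j on G[0,2]
R2: Y=0.02890+0.000j on G[0,1]
I2: z[1]−=0.0365, z[0]+=0.0365
R3: Y=0.6711+0.000j on G[2,1]
C1: Y=0.000+0.2098j on G[1,2]
R4: Y=0.001125+0.000j on G[0,2]
R5: Y=0.04444+0.000j on G[0,1]
L3: Y=0.000-0.01554j on G[1,0]
V1: row V0−V2=4.29, i_V1 at 0,2
solve → V1=-2.503-0.09790j, V2=-4.290+0.000j
aux → i_V1=-0.5523+0.1667j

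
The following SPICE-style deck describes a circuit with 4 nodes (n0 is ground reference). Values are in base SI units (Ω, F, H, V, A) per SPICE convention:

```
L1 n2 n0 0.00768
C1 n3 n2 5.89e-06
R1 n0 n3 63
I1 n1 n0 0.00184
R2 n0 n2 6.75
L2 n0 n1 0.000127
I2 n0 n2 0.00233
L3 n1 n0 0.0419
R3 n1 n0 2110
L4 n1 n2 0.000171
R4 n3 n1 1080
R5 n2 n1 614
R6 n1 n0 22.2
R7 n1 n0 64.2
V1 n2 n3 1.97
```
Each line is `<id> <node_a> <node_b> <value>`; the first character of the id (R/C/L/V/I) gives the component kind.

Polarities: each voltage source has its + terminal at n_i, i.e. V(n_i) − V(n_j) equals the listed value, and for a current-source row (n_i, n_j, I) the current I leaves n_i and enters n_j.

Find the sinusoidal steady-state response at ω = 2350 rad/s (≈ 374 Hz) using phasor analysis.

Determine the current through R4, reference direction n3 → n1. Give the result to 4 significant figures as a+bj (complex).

Element admittances at ω=2350 rad/s:
  Y(L1) = 0.000-0.05541j S between n2,n0
  Y(C1) = 0.000+0.01384j S between n3,n2
  Y(R1) = 0.01587+0.000j S between n0,n3
  I1: injects 0.00184 A into n0 (from n1)
  Y(R2) = 0.1481+0.000j S between n0,n2
  Y(L2) = 0.000-3.351j S between n0,n1
  I2: injects 0.00233 A into n2 (from n0)
  Y(L3) = 0.000-0.01016j S between n1,n0
  Y(R3) = 0.0004739+0.000j S between n1,n0
  Y(L4) = 0.000-2.488j S between n1,n2
  Y(R4) = 0.0009259+0.000j S between n3,n1
  Y(R5) = 0.001629+0.000j S between n2,n1
  Y(R6) = 0.04505+0.000j S between n1,n0
  Y(R7) = 0.01558+0.000j S between n1,n0
  V1: constraint V(n2)−V(n3) = 1.97
Assemble and solve the 4×4 MNA system:
  V(n1)=0.001216+0.008928j  V(n2)=0.002653+0.02249j  V(n3)=-1.967+0.02249j
  i(V1)=-0.03305-0.02690j

-0.001823+1.255e-05j A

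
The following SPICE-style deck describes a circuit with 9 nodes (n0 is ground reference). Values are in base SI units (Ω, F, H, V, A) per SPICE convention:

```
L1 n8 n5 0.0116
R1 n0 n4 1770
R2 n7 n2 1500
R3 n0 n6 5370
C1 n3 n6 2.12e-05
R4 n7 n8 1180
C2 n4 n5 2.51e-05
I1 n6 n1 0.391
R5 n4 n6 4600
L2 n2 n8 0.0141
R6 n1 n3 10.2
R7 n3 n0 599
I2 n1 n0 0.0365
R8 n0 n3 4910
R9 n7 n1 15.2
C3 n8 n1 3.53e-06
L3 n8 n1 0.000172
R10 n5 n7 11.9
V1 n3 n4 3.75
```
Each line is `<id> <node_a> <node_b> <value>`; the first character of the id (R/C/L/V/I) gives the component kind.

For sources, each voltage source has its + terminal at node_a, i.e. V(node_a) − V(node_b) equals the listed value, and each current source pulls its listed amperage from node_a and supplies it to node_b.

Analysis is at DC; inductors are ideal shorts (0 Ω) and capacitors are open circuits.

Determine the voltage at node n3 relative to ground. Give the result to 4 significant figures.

MNA unknowns: 8 node voltages V₁..V_8 plus 4 source currents (L1, L2, L3, V1)
L1: row V8−V5=0, i_L1 at 8,5
R1: Y=0.0005650 on G[0,4]
R2: Y=0.0006667 on G[7,2]
R3: Y=0.0001862 on G[0,6]
C1: Y=0.000 on G[3,6]
R4: Y=0.0008475 on G[7,8]
C2: Y=0.000 on G[4,5]
I1: z[6]−=0.391, z[1]+=0.391
R5: Y=0.0002174 on G[4,6]
L2: row V2−V8=0, i_L2 at 2,8
R6: Y=0.09804 on G[1,3]
R7: Y=0.001669 on G[3,0]
I2: z[1]−=0.0365, z[0]+=0.0365
R8: Y=0.0002037 on G[0,3]
R9: Y=0.06579 on G[7,1]
C3: Y=0.000 on G[8,1]
L3: row V8−V1=0, i_L3 at 8,1
R10: Y=0.08403 on G[5,7]
V1: row V3−V4=3.75, i_V1 at 3,4
solve → V1=61.29, V2=61.29, V3=57.67, V4=53.92, V5=61.29, V6=-939.7, V7=61.29, V8=61.29
aux → i_L1=0.000, i_L2=0.000, i_L3=0.000, i_V1=0.2465

57.67 V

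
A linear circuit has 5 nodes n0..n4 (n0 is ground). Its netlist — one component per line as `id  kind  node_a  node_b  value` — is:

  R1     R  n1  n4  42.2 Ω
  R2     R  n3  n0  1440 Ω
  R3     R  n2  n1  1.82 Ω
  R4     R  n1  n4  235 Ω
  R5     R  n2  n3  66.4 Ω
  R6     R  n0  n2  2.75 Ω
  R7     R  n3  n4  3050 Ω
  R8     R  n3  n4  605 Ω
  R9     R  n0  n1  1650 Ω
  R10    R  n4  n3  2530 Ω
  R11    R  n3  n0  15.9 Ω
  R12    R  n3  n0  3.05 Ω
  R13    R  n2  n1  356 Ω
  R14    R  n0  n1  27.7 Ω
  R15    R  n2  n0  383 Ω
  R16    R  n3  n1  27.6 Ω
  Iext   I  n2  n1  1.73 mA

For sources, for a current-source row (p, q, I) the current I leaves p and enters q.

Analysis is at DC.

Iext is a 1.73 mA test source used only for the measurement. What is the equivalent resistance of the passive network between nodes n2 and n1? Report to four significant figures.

MNA unknowns: 4 node voltages V₁..V_4
R1: Y=0.02370 on G[1,4]
R2: Y=0.0006944 on G[3,0]
R3: Y=0.5495 on G[2,1]
R4: Y=0.004255 on G[1,4]
R5: Y=0.01506 on G[2,3]
R6: Y=0.3636 on G[0,2]
R7: Y=0.0003279 on G[3,4]
R8: Y=0.001653 on G[3,4]
R9: Y=0.0006061 on G[0,1]
R10: Y=0.0003953 on G[4,3]
R11: Y=0.06289 on G[3,0]
R12: Y=0.3279 on G[3,0]
R13: Y=0.002809 on G[2,1]
R14: Y=0.03610 on G[0,1]
R15: Y=0.002611 on G[2,0]
R16: Y=0.03623 on G[3,1]
Iext: z[2]−=0.00173, z[1]+=0.00173
solve → V1=0.002380, V2=-0.0004422, V3=0.0001905, V4=0.002208

R_eq = 1.631 Ω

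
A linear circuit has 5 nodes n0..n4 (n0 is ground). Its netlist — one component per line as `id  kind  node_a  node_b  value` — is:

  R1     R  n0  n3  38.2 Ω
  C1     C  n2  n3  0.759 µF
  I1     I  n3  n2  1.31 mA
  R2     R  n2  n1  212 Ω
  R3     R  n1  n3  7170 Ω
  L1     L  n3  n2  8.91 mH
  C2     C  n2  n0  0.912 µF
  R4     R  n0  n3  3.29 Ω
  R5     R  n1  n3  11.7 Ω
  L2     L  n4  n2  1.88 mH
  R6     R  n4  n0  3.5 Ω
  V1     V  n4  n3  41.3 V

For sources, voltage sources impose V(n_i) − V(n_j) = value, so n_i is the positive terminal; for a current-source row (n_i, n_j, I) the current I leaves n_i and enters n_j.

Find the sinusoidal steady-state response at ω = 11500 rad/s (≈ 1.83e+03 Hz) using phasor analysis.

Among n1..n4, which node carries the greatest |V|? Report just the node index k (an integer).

2

MNA unknowns: 4 node voltages V₁..V_4 plus 1 source current (V1)
R1: Y=0.02618+0.000j on G[0,3]
C1: Y=0.000+0.008729j on G[2,3]
I1: z[3]−=0.00131, z[2]+=0.00131
R2: Y=0.004717+0.000j on G[2,1]
R3: Y=0.0001395+0.000j on G[1,3]
L1: Y=0.000-0.009759j on G[3,2]
C2: Y=0.000+0.01049j on G[2,0]
R4: Y=0.3040+0.000j on G[0,3]
R5: Y=0.08547+0.000j on G[1,3]
L2: Y=0.000-0.04625j on G[4,2]
R6: Y=0.2857+0.000j on G[4,0]
V1: row V4−V3=41.3, i_V1 at 4,3
solve → V1=-16.88-0.7459j, V2=26.47-6.101j, V3=-19.26-0.4508j, V4=22.04-0.4508j
aux → i_V1=-6.557-0.07642j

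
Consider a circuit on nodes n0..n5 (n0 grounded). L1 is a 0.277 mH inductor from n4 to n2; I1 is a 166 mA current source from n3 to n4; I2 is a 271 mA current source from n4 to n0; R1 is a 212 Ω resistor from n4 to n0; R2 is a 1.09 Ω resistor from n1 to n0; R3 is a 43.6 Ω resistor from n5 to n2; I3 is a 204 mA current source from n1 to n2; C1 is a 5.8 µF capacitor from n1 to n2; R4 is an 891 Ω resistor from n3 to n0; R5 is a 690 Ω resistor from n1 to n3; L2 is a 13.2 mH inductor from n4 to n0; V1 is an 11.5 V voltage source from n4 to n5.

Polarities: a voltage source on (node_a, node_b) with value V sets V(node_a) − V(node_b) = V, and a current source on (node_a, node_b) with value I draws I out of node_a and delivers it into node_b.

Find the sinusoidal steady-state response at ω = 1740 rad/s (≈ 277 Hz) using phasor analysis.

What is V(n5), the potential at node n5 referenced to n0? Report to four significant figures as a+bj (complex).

-10.99+2.880j V

Apply KCL at each of the 5 non-ground nodes and solve the resulting linear system.
Node n1: branches {R2, I3, C1, R5} → V_1 = -0.3555+0.009610j
Node n2: branches {L1, R3, I3, C1} → V_2 = 0.5187+2.865j
Node n3: branches {I1, R4, R5} → V_3 = -64.75+0.005416j
Node n4: branches {L1, I1, I2, R1, L2, V1} → V_4 = 0.5147+2.880j
Node n5: branches {R3, V1} → V_5 = -10.99+2.880j
Source currents: i(V1)=-0.2639+0.0003431j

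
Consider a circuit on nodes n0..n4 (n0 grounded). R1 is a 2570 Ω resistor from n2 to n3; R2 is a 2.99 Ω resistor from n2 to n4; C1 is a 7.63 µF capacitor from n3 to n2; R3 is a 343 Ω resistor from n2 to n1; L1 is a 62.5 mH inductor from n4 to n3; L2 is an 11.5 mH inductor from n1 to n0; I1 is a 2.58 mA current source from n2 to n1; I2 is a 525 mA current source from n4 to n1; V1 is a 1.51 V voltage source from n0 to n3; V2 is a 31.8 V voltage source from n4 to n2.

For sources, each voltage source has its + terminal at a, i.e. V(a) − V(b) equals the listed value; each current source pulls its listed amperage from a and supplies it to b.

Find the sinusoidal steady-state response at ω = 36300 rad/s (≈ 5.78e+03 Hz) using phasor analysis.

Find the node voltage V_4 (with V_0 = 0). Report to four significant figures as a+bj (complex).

31.27+0.7720j V

Element admittances at ω=36300 rad/s:
  Y(R1) = 0.0003891+0.000j S between n2,n3
  Y(R2) = 0.3344+0.000j S between n2,n4
  Y(C1) = 0.000+0.2770j S between n3,n2
  Y(R3) = 0.002915+0.000j S between n2,n1
  Y(L1) = 0.000-0.0004408j S between n4,n3
  Y(L2) = 0.000-0.002395j S between n1,n0
  I1: injects 0.00258 A into n1 (from n2)
  I2: injects 0.525 A into n1 (from n4)
  V1: constraint V(n0)−V(n3) = 1.51
  V2: constraint V(n4)−V(n2) = 31.8
Assemble and solve the 6×6 MNA system:
  V(n1)=107.3+88.96j  V(n2)=-0.5306+0.7720j  V(n3)=-1.510+0.000j  V(n4)=31.27+0.7720j
  i(V1)=0.2131-0.2571j  i(V2)=-11.16+0.01445j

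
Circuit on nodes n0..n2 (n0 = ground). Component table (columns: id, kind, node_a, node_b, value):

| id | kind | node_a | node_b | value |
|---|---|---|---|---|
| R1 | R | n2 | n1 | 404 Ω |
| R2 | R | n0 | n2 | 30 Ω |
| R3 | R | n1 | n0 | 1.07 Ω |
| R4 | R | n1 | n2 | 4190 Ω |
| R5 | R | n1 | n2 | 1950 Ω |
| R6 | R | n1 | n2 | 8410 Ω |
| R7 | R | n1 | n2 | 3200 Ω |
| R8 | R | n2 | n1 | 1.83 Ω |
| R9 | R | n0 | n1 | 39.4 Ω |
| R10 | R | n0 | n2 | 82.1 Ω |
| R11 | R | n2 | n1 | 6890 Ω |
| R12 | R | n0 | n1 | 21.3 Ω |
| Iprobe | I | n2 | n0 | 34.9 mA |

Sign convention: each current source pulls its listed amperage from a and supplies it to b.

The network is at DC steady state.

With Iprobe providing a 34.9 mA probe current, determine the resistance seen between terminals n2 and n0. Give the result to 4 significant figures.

Element admittances at DC:
  Y(R1) = 0.002475 S between n2,n1
  Y(R2) = 0.03333 S between n0,n2
  Y(R3) = 0.9346 S between n1,n0
  Y(R4) = 0.0002387 S between n1,n2
  Y(R5) = 0.0005128 S between n1,n2
  Y(R6) = 0.0001189 S between n1,n2
  Y(R7) = 0.0003125 S between n1,n2
  Y(R8) = 0.5464 S between n2,n1
  Y(R9) = 0.02538 S between n0,n1
  Y(R10) = 0.01218 S between n0,n2
  Y(R11) = 0.0001451 S between n2,n1
  Y(R12) = 0.04695 S between n0,n1
  Iprobe: injects 0.0349 A into n0 (from n2)
Assemble and solve the 2×2 MNA system:
  V(n1)=-0.03073  V(n2)=-0.08696

R_eq = 2.492 Ω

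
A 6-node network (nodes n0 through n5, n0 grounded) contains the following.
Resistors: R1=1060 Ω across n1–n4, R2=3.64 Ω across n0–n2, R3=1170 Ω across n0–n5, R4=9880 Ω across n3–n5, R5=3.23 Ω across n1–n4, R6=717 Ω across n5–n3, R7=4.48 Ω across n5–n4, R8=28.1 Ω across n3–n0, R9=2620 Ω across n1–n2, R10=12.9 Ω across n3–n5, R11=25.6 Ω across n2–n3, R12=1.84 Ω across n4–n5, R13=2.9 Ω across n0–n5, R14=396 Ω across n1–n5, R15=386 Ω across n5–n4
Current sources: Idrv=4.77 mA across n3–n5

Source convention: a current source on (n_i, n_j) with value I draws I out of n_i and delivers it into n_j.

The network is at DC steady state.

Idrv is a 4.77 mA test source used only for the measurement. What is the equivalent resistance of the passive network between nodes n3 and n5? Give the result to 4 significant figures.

R_eq = 7.294 Ω

Element admittances at DC:
  Y(R1) = 0.0009434 S between n1,n4
  Y(R2) = 0.2747 S between n0,n2
  Y(R3) = 0.0008547 S between n0,n5
  Y(R4) = 0.0001012 S between n3,n5
  Y(R5) = 0.3096 S between n1,n4
  Y(R6) = 0.001395 S between n5,n3
  Y(R7) = 0.2232 S between n5,n4
  Y(R8) = 0.03559 S between n3,n0
  Y(R9) = 0.0003817 S between n1,n2
  Y(R10) = 0.07752 S between n3,n5
  Y(R11) = 0.03906 S between n2,n3
  Y(R12) = 0.5435 S between n4,n5
  Y(R13) = 0.3448 S between n0,n5
  Y(R14) = 0.002525 S between n1,n5
  Y(R15) = 0.002591 S between n5,n4
  Idrv: injects 0.00477 A into n5 (from n3)
Assemble and solve the 5×5 MNA system:
  V(n1)=0.005820  V(n2)=-0.003593  V(n3)=-0.02895  V(n4)=0.005832  V(n5)=0.005836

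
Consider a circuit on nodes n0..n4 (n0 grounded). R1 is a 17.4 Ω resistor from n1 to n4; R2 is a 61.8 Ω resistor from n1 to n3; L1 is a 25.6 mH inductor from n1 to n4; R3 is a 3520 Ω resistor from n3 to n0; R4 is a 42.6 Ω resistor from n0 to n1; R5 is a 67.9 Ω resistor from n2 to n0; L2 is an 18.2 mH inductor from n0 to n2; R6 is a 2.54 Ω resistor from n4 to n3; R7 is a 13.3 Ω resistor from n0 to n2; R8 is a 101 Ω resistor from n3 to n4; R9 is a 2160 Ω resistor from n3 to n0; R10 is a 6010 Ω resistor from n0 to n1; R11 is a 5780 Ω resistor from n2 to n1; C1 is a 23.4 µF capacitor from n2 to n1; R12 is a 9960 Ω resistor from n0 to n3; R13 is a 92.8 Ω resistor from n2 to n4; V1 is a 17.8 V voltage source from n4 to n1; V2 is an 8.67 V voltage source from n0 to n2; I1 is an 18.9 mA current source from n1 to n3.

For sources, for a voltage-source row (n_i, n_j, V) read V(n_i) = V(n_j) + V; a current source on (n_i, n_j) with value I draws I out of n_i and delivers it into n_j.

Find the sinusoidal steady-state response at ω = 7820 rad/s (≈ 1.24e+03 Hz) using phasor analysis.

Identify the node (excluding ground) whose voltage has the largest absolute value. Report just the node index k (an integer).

4

Element admittances at ω=7820 rad/s:
  Y(R1) = 0.05747+0.000j S between n1,n4
  Y(R2) = 0.01618+0.000j S between n1,n3
  Y(L1) = 0.000-0.004995j S between n1,n4
  Y(R3) = 0.0002841+0.000j S between n3,n0
  Y(R4) = 0.02347+0.000j S between n0,n1
  Y(R5) = 0.01473+0.000j S between n2,n0
  Y(L2) = 0.000-0.007026j S between n0,n2
  Y(R6) = 0.3937+0.000j S between n4,n3
  Y(R7) = 0.07519+0.000j S between n0,n2
  Y(R8) = 0.009901+0.000j S between n3,n4
  Y(R9) = 0.0004630+0.000j S between n3,n0
  Y(R10) = 0.0001664+0.000j S between n0,n1
  Y(R11) = 0.0001730+0.000j S between n2,n1
  Y(C1) = 0.000+0.1830j S between n2,n1
  Y(R12) = 0.0001004+0.000j S between n0,n3
  Y(R13) = 0.01078+0.000j S between n2,n4
  V1: constraint V(n4)−V(n1) = 17.8
  V2: constraint V(n0)−V(n2) = 8.67
  I1: injects 0.0189 A into n3 (from n1)
Assemble and solve the 6×6 MNA system:
  V(n1)=-8.664-0.03147j  V(n2)=-8.670+0.000j  V(n3)=8.478-0.03140j  V(n4)=9.136-0.03147j
  i(V1)=-1.481+0.08928j  i(V2)=-0.9772+0.06015j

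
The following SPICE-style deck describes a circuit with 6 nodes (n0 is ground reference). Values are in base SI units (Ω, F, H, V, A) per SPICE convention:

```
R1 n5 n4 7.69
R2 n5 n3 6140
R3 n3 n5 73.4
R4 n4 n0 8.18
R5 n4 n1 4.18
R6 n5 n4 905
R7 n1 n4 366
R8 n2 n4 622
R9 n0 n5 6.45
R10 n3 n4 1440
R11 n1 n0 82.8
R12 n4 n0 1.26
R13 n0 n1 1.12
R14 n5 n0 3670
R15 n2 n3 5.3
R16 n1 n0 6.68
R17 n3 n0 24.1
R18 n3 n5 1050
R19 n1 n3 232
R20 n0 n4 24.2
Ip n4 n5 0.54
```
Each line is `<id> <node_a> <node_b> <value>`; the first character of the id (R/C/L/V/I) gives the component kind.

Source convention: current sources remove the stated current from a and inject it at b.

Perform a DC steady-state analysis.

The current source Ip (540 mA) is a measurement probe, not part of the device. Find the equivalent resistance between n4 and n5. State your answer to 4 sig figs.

Element admittances at DC:
  Y(R1) = 0.1300 S between n5,n4
  Y(R2) = 0.0001629 S between n5,n3
  Y(R3) = 0.01362 S between n3,n5
  Y(R4) = 0.1222 S between n4,n0
  Y(R5) = 0.2392 S between n4,n1
  Y(R6) = 0.001105 S between n5,n4
  Y(R7) = 0.002732 S between n1,n4
  Y(R8) = 0.001608 S between n2,n4
  Y(R9) = 0.1550 S between n0,n5
  Y(R10) = 0.0006944 S between n3,n4
  Y(R11) = 0.01208 S between n1,n0
  Y(R12) = 0.7937 S between n4,n0
  Y(R13) = 0.8929 S between n0,n1
  Y(R14) = 0.0002725 S between n5,n0
  Y(R15) = 0.1887 S between n2,n3
  Y(R16) = 0.1497 S between n1,n0
  Y(R17) = 0.04149 S between n3,n0
  Y(R18) = 0.0009524 S between n3,n5
  Y(R19) = 0.004310 S between n1,n3
  Y(R20) = 0.04132 S between n0,n4
  Ip: injects 0.54 A into n5 (from n4)
Assemble and solve the 5×5 MNA system:
  V(n1)=-0.04424  V(n2)=0.3827  V(n3)=0.3881  V(n4)=-0.2448  V(n5)=1.705

R_eq = 3.611 Ω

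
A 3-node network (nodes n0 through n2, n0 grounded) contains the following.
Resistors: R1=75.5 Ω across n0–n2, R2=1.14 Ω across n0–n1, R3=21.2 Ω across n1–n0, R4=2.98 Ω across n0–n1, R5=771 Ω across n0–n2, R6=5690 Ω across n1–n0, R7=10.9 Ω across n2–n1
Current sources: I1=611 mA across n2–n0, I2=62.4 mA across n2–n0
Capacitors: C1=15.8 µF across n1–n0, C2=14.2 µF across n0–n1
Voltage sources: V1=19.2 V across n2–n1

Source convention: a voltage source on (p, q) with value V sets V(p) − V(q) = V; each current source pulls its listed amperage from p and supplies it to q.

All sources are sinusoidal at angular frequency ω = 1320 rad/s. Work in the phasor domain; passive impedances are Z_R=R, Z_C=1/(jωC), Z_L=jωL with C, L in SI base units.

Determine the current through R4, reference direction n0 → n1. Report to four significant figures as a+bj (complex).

0.2505-0.007784j A

Element admittances at ω=1320 rad/s:
  Y(R1) = 0.01325+0.000j S between n0,n2
  I1: injects 0.611 A into n0 (from n2)
  Y(C1) = 0.000+0.02086j S between n1,n0
  Y(C2) = 0.000+0.01874j S between n0,n1
  Y(R2) = 0.8772+0.000j S between n0,n1
  I2: injects 0.0624 A into n0 (from n2)
  Y(R3) = 0.04717+0.000j S between n1,n0
  Y(R4) = 0.3356+0.000j S between n0,n1
  Y(R5) = 0.001297+0.000j S between n0,n2
  Y(R6) = 0.0001757+0.000j S between n1,n0
  Y(R7) = 0.09174+0.000j S between n2,n1
  V1: constraint V(n2)−V(n1) = 19.2
Assemble and solve the 3×3 MNA system:
  V(n1)=-0.7466+0.02320j  V(n2)=18.45+0.02320j
  i(V1)=-2.703-0.0003373j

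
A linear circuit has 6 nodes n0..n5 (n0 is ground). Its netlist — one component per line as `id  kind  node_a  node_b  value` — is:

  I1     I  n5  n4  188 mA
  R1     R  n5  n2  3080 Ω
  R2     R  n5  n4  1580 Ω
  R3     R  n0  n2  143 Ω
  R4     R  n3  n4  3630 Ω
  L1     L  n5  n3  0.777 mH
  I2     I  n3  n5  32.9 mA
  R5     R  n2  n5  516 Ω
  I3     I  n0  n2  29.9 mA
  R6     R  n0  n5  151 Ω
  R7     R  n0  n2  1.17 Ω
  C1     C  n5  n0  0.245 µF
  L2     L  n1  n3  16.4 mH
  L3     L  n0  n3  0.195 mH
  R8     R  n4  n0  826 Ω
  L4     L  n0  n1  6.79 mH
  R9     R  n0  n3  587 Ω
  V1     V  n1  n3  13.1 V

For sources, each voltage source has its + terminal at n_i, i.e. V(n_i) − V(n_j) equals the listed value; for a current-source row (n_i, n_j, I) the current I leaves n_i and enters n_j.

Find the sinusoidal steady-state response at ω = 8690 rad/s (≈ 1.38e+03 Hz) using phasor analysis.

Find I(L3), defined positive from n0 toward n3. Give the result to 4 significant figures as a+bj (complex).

0.1014-0.2244j A

Apply KCL at each of the 5 non-ground nodes and solve the resulting linear system.
Node n1: branches {L2, L4, V1} → V_1 = 12.72-0.1718j
Node n2: branches {R1, R3, R5, I3, R7} → V_2 = 0.03346-0.002158j
Node n3: branches {R4, L1, I2, L2, L3, R9, V1} → V_3 = -0.3803-0.1718j
Node n4: branches {I1, R2, R4, R8} → V_4 = 88.54-0.2684j
Node n5: branches {I1, R1, R2, L1, I2, R5, R6, C1} → V_5 = -0.4384-0.8239j
Source currents: i(V1)=0.002912+0.3075j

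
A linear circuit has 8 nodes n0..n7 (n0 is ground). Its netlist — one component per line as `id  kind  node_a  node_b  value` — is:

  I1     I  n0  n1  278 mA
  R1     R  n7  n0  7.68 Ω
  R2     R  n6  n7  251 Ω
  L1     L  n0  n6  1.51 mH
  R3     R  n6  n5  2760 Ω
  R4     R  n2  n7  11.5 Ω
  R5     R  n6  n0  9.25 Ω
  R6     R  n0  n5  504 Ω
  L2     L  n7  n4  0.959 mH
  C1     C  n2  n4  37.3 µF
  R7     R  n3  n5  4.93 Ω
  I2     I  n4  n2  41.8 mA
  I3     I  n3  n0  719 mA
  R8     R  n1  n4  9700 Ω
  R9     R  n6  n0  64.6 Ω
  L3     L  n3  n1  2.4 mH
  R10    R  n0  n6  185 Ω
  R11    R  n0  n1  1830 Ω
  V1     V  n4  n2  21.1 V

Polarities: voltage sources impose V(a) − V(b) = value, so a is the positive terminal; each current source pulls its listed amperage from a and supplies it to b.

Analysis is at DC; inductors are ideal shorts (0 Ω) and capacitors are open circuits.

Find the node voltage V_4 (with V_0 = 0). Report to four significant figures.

-0.1140 V

MNA unknowns: 7 node voltages V₁..V_7 plus 4 source currents (L1, L2, L3, V1)
I1: z[0]−=0.278, z[1]+=0.278
R1: Y=0.1302 on G[7,0]
R2: Y=0.003984 on G[6,7]
L1: row V0−V6=0, i_L1 at 0,6
R3: Y=0.0003623 on G[6,5]
R4: Y=0.08696 on G[2,7]
R5: Y=0.1081 on G[6,0]
R6: Y=0.001984 on G[0,5]
L2: row V7−V4=0, i_L2 at 7,4
C1: Y=0.000 on G[2,4]
R7: Y=0.2028 on G[3,5]
I2: z[4]−=0.0418, z[2]+=0.0418
I3: z[3]−=0.719, z[0]+=0.719
R8: Y=0.0001031 on G[1,4]
R9: Y=0.01548 on G[6,0]
L3: row V3−V1=0, i_L3 at 3,1
R10: Y=0.005405 on G[0,6]
R11: Y=0.0005464 on G[0,1]
V1: row V4−V2=21.1, i_V1 at 4,2
solve → V1=-148.5, V2=-21.21, V3=-148.5, V4=-0.1140, V5=-146.8, V6=0.000, V7=-0.1140
aux → i_L1=0.05365, i_L2=-1.819, i_L3=-0.3745, i_V1=-1.877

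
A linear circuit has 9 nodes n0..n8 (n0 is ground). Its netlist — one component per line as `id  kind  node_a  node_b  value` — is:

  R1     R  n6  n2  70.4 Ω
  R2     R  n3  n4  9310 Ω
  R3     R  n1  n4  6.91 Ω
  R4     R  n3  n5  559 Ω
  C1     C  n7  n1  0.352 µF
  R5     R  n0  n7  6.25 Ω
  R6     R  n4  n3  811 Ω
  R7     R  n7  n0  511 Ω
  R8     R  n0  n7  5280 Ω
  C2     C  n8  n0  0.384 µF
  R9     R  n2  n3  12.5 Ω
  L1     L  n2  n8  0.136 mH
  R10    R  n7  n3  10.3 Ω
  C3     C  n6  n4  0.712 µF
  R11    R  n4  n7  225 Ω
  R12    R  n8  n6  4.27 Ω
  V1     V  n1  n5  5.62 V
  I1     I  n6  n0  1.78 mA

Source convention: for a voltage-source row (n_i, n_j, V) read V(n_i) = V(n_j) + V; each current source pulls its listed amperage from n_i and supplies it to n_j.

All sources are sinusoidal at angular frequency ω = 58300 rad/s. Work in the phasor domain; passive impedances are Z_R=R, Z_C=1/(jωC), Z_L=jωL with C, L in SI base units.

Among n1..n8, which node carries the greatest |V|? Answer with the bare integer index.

5

Apply KCL at each of the 8 non-ground nodes and solve the resulting linear system.
Node n1: branches {R3, C1, V1} → V_1 = 0.06596-0.1555j
Node n2: branches {R1, R9, L1} → V_2 = 0.003283-0.02350j
Node n3: branches {R2, R4, R6, R9, R10} → V_3 = -0.05851-0.01403j
Node n4: branches {R2, R3, R6, C3, R11} → V_4 = 0.01983-0.1466j
Node n5: branches {R4, V1} → V_5 = -5.554-0.1555j
Node n6: branches {R1, C3, R12, I1} → V_6 = 0.03113+0.008606j
Node n7: branches {C1, R5, R7, R8, R10, R11} → V_7 = -0.009244-0.001782j
Node n8: branches {C2, L1, R12} → V_8 = 0.01291+0.01256j
Source currents: i(V1)=-0.009831-0.0002531j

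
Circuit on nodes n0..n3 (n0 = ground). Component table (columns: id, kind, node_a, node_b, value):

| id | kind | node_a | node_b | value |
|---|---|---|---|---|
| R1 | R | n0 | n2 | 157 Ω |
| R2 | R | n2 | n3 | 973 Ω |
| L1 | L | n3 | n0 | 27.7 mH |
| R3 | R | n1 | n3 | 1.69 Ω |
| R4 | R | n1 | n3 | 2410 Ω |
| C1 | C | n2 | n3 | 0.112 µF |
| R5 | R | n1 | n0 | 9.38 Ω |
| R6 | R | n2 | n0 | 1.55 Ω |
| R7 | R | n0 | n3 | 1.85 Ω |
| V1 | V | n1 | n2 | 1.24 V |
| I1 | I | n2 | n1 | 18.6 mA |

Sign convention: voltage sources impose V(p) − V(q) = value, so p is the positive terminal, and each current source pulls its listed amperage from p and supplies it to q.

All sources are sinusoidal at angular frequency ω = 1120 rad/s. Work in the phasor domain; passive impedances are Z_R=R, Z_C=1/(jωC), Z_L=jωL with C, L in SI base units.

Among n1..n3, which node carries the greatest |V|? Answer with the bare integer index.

1

Apply KCL at each of the 3 non-ground nodes and solve the resulting linear system.
Node n1: branches {R3, R4, R5, V1, I1} → V_1 = 0.7765+0.006606j
Node n2: branches {R1, R2, C1, R6, V1, I1} → V_2 = -0.4635+0.006606j
Node n3: branches {R2, L1, R3, R4, C1, R7} → V_3 = 0.4047+0.01487j
Source currents: i(V1)=-0.2843+0.004187j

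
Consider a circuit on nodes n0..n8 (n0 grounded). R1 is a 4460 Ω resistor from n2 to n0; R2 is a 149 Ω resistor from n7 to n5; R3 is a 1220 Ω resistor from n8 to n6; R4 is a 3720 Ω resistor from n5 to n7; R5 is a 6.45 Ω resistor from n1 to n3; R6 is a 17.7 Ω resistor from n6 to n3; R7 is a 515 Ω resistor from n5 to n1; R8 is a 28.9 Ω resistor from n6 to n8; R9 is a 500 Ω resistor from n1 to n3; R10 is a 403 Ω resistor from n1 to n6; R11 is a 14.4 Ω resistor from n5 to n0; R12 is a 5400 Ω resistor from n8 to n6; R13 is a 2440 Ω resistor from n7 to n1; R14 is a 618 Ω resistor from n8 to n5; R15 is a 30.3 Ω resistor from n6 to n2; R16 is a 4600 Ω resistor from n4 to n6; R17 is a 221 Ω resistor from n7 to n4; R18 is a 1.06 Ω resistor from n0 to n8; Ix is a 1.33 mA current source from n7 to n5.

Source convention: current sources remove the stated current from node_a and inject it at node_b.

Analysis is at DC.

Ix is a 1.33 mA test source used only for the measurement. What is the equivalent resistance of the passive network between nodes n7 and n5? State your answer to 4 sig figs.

Apply KCL at each of the 8 non-ground nodes and solve the resulting linear system.
Node n1: branches {R5, R7, R9, R10, R13} → V_1 = -0.004084
Node n2: branches {R1, R15} → V_2 = -0.002722
Node n3: branches {R5, R6, R9} → V_3 = -0.003729
Node n4: branches {R16, R17} → V_4 = -0.1663
Node n5: branches {R2, R4, R7, R11, R14, Ix} → V_5 = 0.001331
Node n6: branches {R3, R6, R8, R10, R12, R15, R16} → V_6 = -0.002741
Node n7: branches {R2, R4, R13, R17, Ix} → V_7 = -0.1741
Node n8: branches {R3, R8, R12, R14, R18} → V_8 = -9.731e-05

R_eq = 131.9 Ω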